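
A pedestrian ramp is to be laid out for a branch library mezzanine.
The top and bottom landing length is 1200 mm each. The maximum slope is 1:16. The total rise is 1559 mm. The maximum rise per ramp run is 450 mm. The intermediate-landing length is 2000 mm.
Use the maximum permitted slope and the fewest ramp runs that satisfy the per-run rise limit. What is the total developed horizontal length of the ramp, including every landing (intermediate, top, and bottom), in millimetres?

33344 mm

1559 / 450 = 3.46, so 4 ramp runs are needed. That means 3 intermediate landings.
Horizontal run for 1559 mm of rise at 1:16 is 1559 × 16 = 24944 mm.
Intermediate landings: 3 × 2000 = 6000 mm.
Top and bottom landings: 2 × 1200 = 2400 mm.
Total = 24944 + 6000 + 2400 = 33344 mm.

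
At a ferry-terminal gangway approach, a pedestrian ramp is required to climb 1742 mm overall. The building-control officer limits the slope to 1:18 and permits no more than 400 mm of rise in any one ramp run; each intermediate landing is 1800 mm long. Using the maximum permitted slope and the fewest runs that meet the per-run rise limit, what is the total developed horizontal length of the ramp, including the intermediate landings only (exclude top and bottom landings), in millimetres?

38556 mm

At most 400 each: 1742/400 = 4.36, giving 5 ramp runs. That means 4 intermediate landings.
Ramp run (horizontal) at 1:18: 1742 × 18 = 31356 mm.
Intermediate landings: 4 × 1800 = 7200 mm.
Total developed length = 31356 + 7200 = 38556 mm.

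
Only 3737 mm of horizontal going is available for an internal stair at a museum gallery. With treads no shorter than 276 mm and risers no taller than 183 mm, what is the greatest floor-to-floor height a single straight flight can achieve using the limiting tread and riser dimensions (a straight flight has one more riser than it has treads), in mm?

Treads that fit: ⌊3737 / 276⌋ = 13.
Risers = treads + 1 = 14.
Maximum height = 14 × 183 = 2562 mm.

2562 mm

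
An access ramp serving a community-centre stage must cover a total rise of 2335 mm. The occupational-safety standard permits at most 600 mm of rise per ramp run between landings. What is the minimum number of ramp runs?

⌈2335/600⌉ = 4 ramp runs.

4 runs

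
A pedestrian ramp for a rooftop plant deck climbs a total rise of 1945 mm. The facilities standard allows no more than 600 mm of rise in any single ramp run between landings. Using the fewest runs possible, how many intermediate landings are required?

At most 600 each: 1945/600 = 3.24, giving 4 ramp runs.
4 runs are separated by 3 intermediate landings.

3 intermediate landings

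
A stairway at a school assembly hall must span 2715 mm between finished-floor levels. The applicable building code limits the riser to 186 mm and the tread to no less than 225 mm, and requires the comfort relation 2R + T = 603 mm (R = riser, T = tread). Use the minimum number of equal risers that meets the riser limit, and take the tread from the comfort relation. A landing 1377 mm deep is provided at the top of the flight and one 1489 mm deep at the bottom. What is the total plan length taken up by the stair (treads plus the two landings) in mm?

6240 mm

At most 186 each: 2715/186 = 14.60, giving 15 risers.
R = 2715 ÷ 15 = 181 mm.
From 2R + T = 603: T = 603 − 362 = 241 mm.
Treads = 15 − 1 = 14; going = 14 × 241 = 3374 mm.
Add landings: 3374 + 1377 + 1489 = 6240 mm.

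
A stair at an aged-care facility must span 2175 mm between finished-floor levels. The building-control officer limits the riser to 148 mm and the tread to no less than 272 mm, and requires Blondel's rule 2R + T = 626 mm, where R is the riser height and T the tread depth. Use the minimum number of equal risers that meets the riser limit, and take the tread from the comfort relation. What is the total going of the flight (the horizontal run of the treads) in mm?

2175 / 148 = 14.70, so 15 risers are needed.
Riser R = 2175 / 15 = 145 mm, within the 148 mm limit.
Tread T = 626 − 2 × 145 = 336 mm (≥ 272 mm).
Treads = 15 − 1 = 14; going = 14 × 336 = 4704 mm.

4704 mm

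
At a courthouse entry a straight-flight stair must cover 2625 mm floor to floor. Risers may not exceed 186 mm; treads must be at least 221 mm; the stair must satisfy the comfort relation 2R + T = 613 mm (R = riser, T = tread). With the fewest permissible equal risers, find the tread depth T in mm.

263 mm

⌈2625/186⌉ = 15 risers.
R = 2625 ÷ 15 = 175 mm.
T = 613 − 2·175 = 263 mm, which satisfies the 221 mm minimum.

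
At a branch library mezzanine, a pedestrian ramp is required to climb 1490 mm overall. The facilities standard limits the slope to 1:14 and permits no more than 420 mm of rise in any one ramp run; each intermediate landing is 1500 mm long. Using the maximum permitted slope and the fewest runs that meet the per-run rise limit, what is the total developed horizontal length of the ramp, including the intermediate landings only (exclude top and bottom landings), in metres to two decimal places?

25.36 m

⌈1490/420⌉ = 4 ramp runs. That means 3 intermediate landings.
Ramp run (horizontal) at 1:14: 1490 × 14 = 20860 mm.
3 intermediate landings contribute 3 × 1500 = 4500 mm.
Total developed length = 20860 + 4500 = 25360 mm.
= 25.36 m.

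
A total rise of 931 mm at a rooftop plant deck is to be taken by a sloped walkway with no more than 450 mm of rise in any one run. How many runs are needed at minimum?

3 runs

931 / 450 = 2.07, so 3 ramp runs are needed.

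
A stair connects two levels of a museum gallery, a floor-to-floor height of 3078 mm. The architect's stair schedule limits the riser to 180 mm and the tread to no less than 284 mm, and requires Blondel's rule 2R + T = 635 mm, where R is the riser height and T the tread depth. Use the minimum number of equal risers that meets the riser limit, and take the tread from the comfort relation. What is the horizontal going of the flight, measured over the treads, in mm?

At most 180 each: 3078/180 = 17.10, giving 18 risers.
R = 3078 ÷ 18 = 171 mm.
From 2R + T = 635: T = 635 − 342 = 293 mm.
Treads = 18 − 1 = 17; going = 17 × 293 = 4981 mm.

4981 mm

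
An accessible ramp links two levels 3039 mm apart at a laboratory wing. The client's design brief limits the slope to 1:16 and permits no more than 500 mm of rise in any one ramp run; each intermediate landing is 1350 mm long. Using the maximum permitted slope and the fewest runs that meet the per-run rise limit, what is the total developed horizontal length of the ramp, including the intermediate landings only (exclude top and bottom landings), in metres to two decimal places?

56.72 m

At most 500 each: 3039/500 = 6.08, giving 7 ramp runs. That means 6 intermediate landings.
Ramp run (horizontal) at 1:16: 3039 × 16 = 48624 mm.
6 intermediate landings contribute 6 × 1350 = 8100 mm.
Total developed length = 48624 + 8100 = 56724 mm.
= 56.72 m.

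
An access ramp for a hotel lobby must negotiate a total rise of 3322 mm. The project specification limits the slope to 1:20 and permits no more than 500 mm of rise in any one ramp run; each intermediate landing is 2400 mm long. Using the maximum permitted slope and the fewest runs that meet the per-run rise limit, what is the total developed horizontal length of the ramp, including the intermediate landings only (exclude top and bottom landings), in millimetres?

At most 500 each: 3322/500 = 6.64, giving 7 ramp runs. That means 6 intermediate landings.
Horizontal run for 3322 mm of rise at 1:20 is 3322 × 20 = 66440 mm.
6 intermediate landings contribute 6 × 2400 = 14400 mm.
Developed length = 66440 + 14400 = 80840 mm.

80840 mm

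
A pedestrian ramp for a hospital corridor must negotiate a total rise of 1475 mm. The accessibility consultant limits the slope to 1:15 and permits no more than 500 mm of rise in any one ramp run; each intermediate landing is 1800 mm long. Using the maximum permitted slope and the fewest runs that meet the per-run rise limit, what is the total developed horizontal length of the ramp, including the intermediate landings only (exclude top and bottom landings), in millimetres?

1475 / 500 = 2.95, so 3 ramp runs are needed. That means 2 intermediate landings.
Ramp run (horizontal) at 1:15: 1475 × 15 = 22125 mm.
Intermediate landings: 2 × 1800 = 3600 mm.
Developed length = 22125 + 3600 = 25725 mm.

25725 mm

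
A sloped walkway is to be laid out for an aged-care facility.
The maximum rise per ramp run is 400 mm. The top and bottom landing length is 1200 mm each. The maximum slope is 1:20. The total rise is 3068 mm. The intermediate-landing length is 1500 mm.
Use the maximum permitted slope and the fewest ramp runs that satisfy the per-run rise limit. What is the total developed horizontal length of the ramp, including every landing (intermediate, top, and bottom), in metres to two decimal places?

3068 / 400 = 7.67, so 8 ramp runs are needed. That means 7 intermediate landings.
Ramp run (horizontal) at 1:20: 3068 × 20 = 61360 mm.
7 intermediate landings contribute 7 × 1500 = 10500 mm.
Top and bottom landings: 2 × 1200 = 2400 mm.
Total = 61360 + 10500 + 2400 = 74260 mm.
= 74.26 m.

74.26 m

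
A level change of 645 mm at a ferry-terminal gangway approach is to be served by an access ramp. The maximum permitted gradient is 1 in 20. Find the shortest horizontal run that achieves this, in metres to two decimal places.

12.90 m

At 1:20 the run is 20 × 645 = 12900 mm.
12900 mm = 12.90 m.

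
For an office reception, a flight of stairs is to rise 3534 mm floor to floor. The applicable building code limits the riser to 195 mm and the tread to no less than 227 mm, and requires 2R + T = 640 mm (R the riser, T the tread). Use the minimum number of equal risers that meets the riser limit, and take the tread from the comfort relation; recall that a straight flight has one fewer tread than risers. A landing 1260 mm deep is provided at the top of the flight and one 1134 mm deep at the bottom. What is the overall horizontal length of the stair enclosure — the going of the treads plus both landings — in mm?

7218 mm

3534 / 195 = 18.12, so 19 risers are needed.
Each riser is 3534/19 = 186 mm (≤ 195 mm).
Tread T = 640 − 2 × 186 = 268 mm (≥ 227 mm).
Going = (19 − 1) × 268 = 4824 mm.
Add landings: 4824 + 1260 + 1134 = 7218 mm.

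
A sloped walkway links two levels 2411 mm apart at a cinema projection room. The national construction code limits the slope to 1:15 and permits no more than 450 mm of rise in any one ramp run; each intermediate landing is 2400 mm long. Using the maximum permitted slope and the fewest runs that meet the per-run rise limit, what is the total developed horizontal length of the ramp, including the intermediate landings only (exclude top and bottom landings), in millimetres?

48165 mm

At most 450 each: 2411/450 = 5.36, giving 6 ramp runs. That means 5 intermediate landings.
Horizontal run for 2411 mm of rise at 1:15 is 2411 × 15 = 36165 mm.
5 intermediate landings contribute 5 × 2400 = 12000 mm.
Total developed length = 36165 + 12000 = 48165 mm.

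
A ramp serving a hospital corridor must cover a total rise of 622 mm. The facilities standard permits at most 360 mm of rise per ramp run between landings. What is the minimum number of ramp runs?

2 runs

622 / 360 = 1.73, so 2 ramp runs are needed.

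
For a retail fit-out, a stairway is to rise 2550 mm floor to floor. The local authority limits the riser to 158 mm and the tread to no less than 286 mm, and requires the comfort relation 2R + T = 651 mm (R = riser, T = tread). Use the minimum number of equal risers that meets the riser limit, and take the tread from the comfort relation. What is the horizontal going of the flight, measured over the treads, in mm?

2550 / 158 = 16.139 → round up to 17 risers.
R = 2550 ÷ 17 = 150 mm.
Tread T = 651 − 2 × 150 = 351 mm (≥ 286 mm).
Going = (17 − 1) × 351 = 5616 mm.

5616 mm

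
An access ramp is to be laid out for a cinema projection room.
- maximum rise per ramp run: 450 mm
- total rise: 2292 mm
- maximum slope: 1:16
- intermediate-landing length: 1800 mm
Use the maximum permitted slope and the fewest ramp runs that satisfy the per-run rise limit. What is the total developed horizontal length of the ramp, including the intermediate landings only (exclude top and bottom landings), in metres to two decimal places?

At most 450 each: 2292/450 = 5.09, giving 6 ramp runs. That means 5 intermediate landings.
Horizontal run for 2292 mm of rise at 1:16 is 2292 × 16 = 36672 mm.
5 intermediate landings contribute 5 × 1800 = 9000 mm.
Total developed length = 36672 + 9000 = 45672 mm.
= 45.67 m.

45.67 m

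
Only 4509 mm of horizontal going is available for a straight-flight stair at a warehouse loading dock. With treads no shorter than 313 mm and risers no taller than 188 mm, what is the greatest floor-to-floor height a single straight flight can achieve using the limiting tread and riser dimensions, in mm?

2820 mm

Treads that fit: ⌊4509 / 313⌋ = 14.
Risers = treads + 1 = 15.
Maximum height = 15 × 188 = 2820 mm.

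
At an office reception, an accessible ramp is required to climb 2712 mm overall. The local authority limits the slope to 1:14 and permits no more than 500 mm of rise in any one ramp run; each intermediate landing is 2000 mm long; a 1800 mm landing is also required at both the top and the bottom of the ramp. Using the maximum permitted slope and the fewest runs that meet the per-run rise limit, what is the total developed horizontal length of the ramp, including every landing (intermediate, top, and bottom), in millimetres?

51568 mm

2712 / 500 = 5.42, so 6 ramp runs are needed. That means 5 intermediate landings.
Horizontal run for 2712 mm of rise at 1:14 is 2712 × 14 = 37968 mm.
5 intermediate landings contribute 5 × 2000 = 10000 mm.
Top and bottom landings: 2 × 1800 = 3600 mm.
Total = 37968 + 10000 + 3600 = 51568 mm.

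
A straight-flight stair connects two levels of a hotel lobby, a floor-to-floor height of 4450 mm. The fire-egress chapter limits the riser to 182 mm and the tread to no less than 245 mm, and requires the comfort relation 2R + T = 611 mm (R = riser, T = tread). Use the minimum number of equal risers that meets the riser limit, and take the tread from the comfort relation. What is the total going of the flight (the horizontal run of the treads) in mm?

6120 mm

⌈4450/182⌉ = 25 risers.
Riser R = 4450 / 25 = 178 mm, within the 182 mm limit.
From 2R + T = 611: T = 611 − 356 = 255 mm.
Going = (25 − 1) × 255 = 6120 mm.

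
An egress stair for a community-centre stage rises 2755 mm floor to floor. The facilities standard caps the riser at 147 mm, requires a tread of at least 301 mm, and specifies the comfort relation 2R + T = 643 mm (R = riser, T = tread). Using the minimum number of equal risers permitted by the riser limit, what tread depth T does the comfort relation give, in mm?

353 mm

2755 / 147 = 18.741 → round up to 19 risers.
Riser R = 2755 / 19 = 145 mm, within the 147 mm limit.
From 2R + T = 643: T = 643 − 290 = 353 mm.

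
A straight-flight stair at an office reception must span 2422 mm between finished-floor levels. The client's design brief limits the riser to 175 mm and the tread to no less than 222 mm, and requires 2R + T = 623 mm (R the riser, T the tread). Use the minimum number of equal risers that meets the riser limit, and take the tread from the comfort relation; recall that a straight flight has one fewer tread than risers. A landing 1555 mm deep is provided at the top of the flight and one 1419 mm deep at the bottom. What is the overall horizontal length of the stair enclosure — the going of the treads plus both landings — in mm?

⌈2422/175⌉ = 14 risers.
Riser R = 2422 / 14 = 173 mm, within the 175 mm limit.
Tread T = 623 − 2 × 173 = 277 mm (≥ 222 mm).
14 risers give 13 treads; going = 13 × 277 = 3601 mm.
Add landings: 3601 + 1555 + 1419 = 6575 mm.

6575 mm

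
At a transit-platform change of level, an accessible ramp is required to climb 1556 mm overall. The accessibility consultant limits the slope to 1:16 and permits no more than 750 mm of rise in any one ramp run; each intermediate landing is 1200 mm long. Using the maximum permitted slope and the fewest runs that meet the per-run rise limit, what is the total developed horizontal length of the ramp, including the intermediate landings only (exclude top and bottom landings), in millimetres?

1556 / 750 = 2.075 → round up to 3 ramp runs. That means 2 intermediate landings.
Horizontal run for 1556 mm of rise at 1:16 is 1556 × 16 = 24896 mm.
Intermediate landings: 2 × 1200 = 2400 mm.
Developed length = 24896 + 2400 = 27296 mm.

27296 mm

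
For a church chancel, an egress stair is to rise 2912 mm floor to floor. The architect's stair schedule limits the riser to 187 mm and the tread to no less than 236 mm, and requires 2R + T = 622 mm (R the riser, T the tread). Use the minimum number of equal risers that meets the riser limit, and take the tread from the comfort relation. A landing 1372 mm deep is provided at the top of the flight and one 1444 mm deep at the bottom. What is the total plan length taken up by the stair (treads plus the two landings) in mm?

2912 / 187 = 15.57, so 16 risers are needed.
Riser R = 2912 / 16 = 182 mm, within the 187 mm limit.
Tread T = 622 − 2 × 182 = 258 mm (≥ 236 mm).
Treads = 16 − 1 = 15; going = 15 × 258 = 3870 mm.
Add landings: 3870 + 1372 + 1444 = 6686 mm.

6686 mm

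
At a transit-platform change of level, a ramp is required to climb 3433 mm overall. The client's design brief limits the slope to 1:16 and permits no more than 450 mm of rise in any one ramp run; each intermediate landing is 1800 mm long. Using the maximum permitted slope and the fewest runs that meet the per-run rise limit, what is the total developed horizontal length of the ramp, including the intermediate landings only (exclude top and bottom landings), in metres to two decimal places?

⌈3433/450⌉ = 8 ramp runs. That means 7 intermediate landings.
Ramp run (horizontal) at 1:16: 3433 × 16 = 54928 mm.
Intermediate landings: 7 × 1800 = 12600 mm.
Total developed length = 54928 + 12600 = 67528 mm.
= 67.53 m.

67.53 m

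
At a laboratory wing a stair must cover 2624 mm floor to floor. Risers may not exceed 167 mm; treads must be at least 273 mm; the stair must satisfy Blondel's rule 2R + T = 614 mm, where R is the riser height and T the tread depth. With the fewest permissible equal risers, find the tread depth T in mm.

286 mm

2624 / 167 = 15.713 → round up to 16 risers.
Each riser is 2624/16 = 164 mm (≤ 167 mm).
Tread T = 614 − 2 × 164 = 286 mm (≥ 273 mm).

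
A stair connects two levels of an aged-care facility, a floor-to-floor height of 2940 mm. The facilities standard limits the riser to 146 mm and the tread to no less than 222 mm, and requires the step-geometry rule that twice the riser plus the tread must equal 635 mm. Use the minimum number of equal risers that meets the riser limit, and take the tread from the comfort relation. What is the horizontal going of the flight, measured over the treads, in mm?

2940 / 146 = 20.14, so 21 risers are needed.
Riser R = 2940 / 21 = 140 mm, within the 146 mm limit.
Tread T = 635 − 2 × 140 = 355 mm (≥ 222 mm).
Treads = 21 − 1 = 20; going = 20 × 355 = 7100 mm.

7100 mm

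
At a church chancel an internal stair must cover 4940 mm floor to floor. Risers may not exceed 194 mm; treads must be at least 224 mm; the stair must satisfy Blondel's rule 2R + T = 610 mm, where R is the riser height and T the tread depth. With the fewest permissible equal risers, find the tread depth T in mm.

230 mm

4940 / 194 = 25.464 → round up to 26 risers.
Each riser is 4940/26 = 190 mm (≤ 194 mm).
T = 610 − 2·190 = 230 mm, which satisfies the 224 mm minimum.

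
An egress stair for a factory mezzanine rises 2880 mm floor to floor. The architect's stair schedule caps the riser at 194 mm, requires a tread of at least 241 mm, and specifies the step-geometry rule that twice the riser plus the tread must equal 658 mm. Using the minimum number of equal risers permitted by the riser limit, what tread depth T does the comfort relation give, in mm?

274 mm

⌈2880/194⌉ = 15 risers.
Riser R = 2880 / 15 = 192 mm, within the 194 mm limit.
Tread T = 658 − 2 × 192 = 274 mm (≥ 241 mm).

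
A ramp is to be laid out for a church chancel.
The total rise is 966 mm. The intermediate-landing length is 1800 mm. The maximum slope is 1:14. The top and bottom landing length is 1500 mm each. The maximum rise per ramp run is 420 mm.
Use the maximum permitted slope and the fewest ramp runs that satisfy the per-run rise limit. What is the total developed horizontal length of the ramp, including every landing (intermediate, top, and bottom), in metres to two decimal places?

⌈966/420⌉ = 3 ramp runs. That means 2 intermediate landings.
Horizontal run for 966 mm of rise at 1:14 is 966 × 14 = 13524 mm.
Intermediate landings: 2 × 1800 = 3600 mm.
Top and bottom landings: 2 × 1500 = 3000 mm.
Total = 13524 + 3600 + 3000 = 20124 mm.
= 20.12 m.

20.12 m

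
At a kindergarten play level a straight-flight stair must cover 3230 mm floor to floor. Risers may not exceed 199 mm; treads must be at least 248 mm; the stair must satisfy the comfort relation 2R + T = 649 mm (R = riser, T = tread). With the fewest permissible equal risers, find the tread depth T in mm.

3230 / 199 = 16.23, so 17 risers are needed.
R = 3230 ÷ 17 = 190 mm.
Tread T = 649 − 2 × 190 = 269 mm (≥ 248 mm).

269 mm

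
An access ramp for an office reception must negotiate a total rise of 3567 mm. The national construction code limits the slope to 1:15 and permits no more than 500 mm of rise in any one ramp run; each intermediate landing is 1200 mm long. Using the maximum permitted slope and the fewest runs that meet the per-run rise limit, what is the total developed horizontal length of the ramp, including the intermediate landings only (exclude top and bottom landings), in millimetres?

⌈3567/500⌉ = 8 ramp runs. That means 7 intermediate landings.
Ramp run (horizontal) at 1:15: 3567 × 15 = 53505 mm.
7 intermediate landings contribute 7 × 1200 = 8400 mm.
Developed length = 53505 + 8400 = 61905 mm.

61905 mm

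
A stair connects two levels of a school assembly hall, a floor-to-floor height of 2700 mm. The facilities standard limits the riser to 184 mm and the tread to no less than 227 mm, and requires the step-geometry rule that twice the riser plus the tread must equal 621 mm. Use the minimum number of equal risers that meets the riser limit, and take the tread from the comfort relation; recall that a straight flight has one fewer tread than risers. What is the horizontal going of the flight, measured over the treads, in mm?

At most 184 each: 2700/184 = 14.67, giving 15 risers.
R = 2700 ÷ 15 = 180 mm.
T = 621 − 2·180 = 261 mm, which satisfies the 227 mm minimum.
Treads = 15 − 1 = 14; going = 14 × 261 = 3654 mm.

3654 mm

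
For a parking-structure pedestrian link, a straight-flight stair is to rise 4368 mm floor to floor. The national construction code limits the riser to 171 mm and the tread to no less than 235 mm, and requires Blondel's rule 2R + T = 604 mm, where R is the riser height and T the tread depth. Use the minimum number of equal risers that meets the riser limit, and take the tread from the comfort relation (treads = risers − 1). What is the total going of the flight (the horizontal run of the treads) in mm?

6700 mm

4368 / 171 = 25.544 → round up to 26 risers.
R = 4368 ÷ 26 = 168 mm.
T = 604 − 2·168 = 268 mm, which satisfies the 235 mm minimum.
26 risers give 25 treads; going = 25 × 268 = 6700 mm.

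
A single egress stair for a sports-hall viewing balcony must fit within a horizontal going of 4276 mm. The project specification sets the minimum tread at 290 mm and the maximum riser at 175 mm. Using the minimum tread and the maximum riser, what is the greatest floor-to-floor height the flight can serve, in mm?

2625 mm

4276 / 290 = 14.74, so 14 treads fit.
Risers = treads + 1 = 15.
Maximum height = 15 × 175 = 2625 mm.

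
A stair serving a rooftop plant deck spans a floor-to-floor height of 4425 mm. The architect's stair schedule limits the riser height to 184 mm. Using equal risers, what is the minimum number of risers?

At most 184 each: 4425/184 = 24.05, giving 25 risers.

25 risers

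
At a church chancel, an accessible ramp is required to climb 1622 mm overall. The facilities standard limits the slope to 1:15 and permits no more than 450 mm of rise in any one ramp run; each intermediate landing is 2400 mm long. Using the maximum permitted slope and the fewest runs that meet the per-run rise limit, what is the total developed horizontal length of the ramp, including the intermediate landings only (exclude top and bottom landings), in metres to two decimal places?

At most 450 each: 1622/450 = 3.60, giving 4 ramp runs. That means 3 intermediate landings.
Horizontal run for 1622 mm of rise at 1:15 is 1622 × 15 = 24330 mm.
Intermediate landings: 3 × 2400 = 7200 mm.
Developed length = 24330 + 7200 = 31530 mm.
= 31.53 m.

31.53 m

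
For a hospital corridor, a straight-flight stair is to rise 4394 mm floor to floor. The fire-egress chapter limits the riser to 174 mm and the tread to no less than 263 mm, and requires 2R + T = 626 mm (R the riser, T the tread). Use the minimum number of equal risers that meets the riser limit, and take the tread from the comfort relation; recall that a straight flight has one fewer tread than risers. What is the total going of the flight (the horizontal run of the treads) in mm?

4394 / 174 = 25.25, so 26 risers are needed.
Riser R = 4394 / 26 = 169 mm, within the 174 mm limit.
Tread T = 626 − 2 × 169 = 288 mm (≥ 263 mm).
26 risers give 25 treads; going = 25 × 288 = 7200 mm.

7200 mm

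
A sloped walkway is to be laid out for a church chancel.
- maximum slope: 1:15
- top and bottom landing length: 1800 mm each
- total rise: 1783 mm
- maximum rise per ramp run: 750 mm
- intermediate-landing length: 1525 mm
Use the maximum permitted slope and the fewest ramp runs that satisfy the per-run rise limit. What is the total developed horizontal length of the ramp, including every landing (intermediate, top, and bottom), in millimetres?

33395 mm

At most 750 each: 1783/750 = 2.38, giving 3 ramp runs. That means 2 intermediate landings.
Horizontal run for 1783 mm of rise at 1:15 is 1783 × 15 = 26745 mm.
Intermediate landings: 2 × 1525 = 3050 mm.
Top and bottom landings: 2 × 1800 = 3600 mm.
Total = 26745 + 3050 + 3600 = 33395 mm.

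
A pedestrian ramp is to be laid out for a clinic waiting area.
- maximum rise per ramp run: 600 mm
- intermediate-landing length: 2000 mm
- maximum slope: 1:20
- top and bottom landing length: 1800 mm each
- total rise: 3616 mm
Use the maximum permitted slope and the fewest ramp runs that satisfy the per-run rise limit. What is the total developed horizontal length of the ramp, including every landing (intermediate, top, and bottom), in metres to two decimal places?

87.92 m

3616 / 600 = 6.03, so 7 ramp runs are needed. That means 6 intermediate landings.
Horizontal run for 3616 mm of rise at 1:20 is 3616 × 20 = 72320 mm.
Intermediate landings: 6 × 2000 = 12000 mm.
Top and bottom landings: 2 × 1800 = 3600 mm.
Total = 72320 + 12000 + 3600 = 87920 mm.
= 87.92 m.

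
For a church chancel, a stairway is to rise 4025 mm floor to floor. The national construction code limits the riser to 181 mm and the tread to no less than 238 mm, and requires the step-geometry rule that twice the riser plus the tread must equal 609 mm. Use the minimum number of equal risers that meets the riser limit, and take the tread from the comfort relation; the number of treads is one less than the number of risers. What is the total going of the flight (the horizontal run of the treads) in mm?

5698 mm

⌈4025/181⌉ = 23 risers.
Each riser is 4025/23 = 175 mm (≤ 181 mm).
From 2R + T = 609: T = 609 − 350 = 259 mm.
23 risers give 22 treads; going = 22 × 259 = 5698 mm.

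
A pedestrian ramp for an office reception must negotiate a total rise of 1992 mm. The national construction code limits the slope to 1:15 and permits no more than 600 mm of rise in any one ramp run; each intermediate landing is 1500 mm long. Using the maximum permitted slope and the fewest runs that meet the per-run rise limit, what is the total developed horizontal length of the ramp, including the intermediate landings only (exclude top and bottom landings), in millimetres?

34380 mm

⌈1992/600⌉ = 4 ramp runs. That means 3 intermediate landings.
Horizontal run for 1992 mm of rise at 1:15 is 1992 × 15 = 29880 mm.
3 intermediate landings contribute 3 × 1500 = 4500 mm.
Total developed length = 29880 + 4500 = 34380 mm.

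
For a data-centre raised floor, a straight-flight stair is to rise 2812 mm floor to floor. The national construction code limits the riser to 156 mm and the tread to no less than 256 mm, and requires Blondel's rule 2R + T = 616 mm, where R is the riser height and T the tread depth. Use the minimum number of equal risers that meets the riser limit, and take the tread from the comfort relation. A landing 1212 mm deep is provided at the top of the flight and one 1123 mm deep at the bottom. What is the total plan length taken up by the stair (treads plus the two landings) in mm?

2812 / 156 = 18.026 → round up to 19 risers.
R = 2812 ÷ 19 = 148 mm.
From 2R + T = 616: T = 616 − 296 = 320 mm.
Going = (19 − 1) × 320 = 5760 mm.
Enclosure = 5760 + 1212 + 1123 = 8095 mm.

8095 mm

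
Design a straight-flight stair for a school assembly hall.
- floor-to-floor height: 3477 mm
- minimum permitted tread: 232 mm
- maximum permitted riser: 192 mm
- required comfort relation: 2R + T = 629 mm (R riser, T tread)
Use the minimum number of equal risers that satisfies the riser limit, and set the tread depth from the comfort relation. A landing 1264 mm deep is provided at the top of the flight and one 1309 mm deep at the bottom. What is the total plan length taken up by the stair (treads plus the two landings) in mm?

7307 mm

At most 192 each: 3477/192 = 18.11, giving 19 risers.
Riser R = 3477 / 19 = 183 mm, within the 192 mm limit.
From 2R + T = 629: T = 629 − 366 = 263 mm.
Treads = 19 − 1 = 18; going = 18 × 263 = 4734 mm.
Add landings: 4734 + 1264 + 1309 = 7307 mm.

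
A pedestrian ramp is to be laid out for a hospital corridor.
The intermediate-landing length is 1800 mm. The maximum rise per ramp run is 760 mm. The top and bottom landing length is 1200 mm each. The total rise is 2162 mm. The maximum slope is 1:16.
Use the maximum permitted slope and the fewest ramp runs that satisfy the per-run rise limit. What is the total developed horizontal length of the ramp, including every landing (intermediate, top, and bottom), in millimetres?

⌈2162/760⌉ = 3 ramp runs. That means 2 intermediate landings.
Horizontal run for 2162 mm of rise at 1:16 is 2162 × 16 = 34592 mm.
2 intermediate landings contribute 2 × 1800 = 3600 mm.
Top and bottom landings: 2 × 1200 = 2400 mm.
Total = 34592 + 3600 + 2400 = 40592 mm.

40592 mm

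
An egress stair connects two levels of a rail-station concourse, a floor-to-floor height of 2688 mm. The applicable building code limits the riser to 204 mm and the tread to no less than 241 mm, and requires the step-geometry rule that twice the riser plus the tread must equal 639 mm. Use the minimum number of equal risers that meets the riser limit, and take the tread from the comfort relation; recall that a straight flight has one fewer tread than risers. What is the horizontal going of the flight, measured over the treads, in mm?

3315 mm

2688 / 204 = 13.176 → round up to 14 risers.
R = 2688 ÷ 14 = 192 mm.
T = 639 − 2·192 = 255 mm, which satisfies the 241 mm minimum.
Treads = 14 − 1 = 13; going = 13 × 255 = 3315 mm.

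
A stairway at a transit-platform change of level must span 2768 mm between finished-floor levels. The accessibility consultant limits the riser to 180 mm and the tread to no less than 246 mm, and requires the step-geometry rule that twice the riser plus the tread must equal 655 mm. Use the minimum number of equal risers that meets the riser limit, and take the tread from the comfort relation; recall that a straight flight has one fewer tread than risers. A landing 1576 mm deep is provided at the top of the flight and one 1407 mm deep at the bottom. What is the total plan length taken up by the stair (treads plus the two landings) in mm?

2768 / 180 = 15.378 → round up to 16 risers.
Each riser is 2768/16 = 173 mm (≤ 180 mm).
T = 655 − 2·173 = 309 mm, which satisfies the 246 mm minimum.
Treads = 16 − 1 = 15; going = 15 × 309 = 4635 mm.
Enclosure = 4635 + 1576 + 1407 = 7618 mm.

7618 mm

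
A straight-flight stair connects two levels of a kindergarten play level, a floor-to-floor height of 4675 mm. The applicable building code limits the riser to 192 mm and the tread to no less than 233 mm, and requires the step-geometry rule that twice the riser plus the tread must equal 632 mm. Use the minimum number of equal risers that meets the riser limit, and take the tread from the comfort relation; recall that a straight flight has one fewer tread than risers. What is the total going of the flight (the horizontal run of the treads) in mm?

6192 mm

⌈4675/192⌉ = 25 risers.
Riser R = 4675 / 25 = 187 mm, within the 192 mm limit.
Tread T = 632 − 2 × 187 = 258 mm (≥ 233 mm).
Going = (25 − 1) × 258 = 6192 mm.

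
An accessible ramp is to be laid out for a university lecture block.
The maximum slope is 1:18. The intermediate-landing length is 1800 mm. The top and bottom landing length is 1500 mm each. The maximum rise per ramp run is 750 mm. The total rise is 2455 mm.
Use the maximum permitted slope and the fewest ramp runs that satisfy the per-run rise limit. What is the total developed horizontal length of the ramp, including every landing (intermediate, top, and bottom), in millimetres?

52590 mm

At most 750 each: 2455/750 = 3.27, giving 4 ramp runs. That means 3 intermediate landings.
Ramp run (horizontal) at 1:18: 2455 × 18 = 44190 mm.
3 intermediate landings contribute 3 × 1800 = 5400 mm.
Top and bottom landings: 2 × 1500 = 3000 mm.
Total = 44190 + 5400 + 3000 = 52590 mm.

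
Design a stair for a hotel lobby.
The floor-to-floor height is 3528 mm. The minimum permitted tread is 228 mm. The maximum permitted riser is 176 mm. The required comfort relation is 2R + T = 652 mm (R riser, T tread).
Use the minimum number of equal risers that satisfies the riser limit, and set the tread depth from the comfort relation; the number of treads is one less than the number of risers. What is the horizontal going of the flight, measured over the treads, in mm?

6320 mm

3528 / 176 = 20.045 → round up to 21 risers.
Riser R = 3528 / 21 = 168 mm, within the 176 mm limit.
Tread T = 652 − 2 × 168 = 316 mm (≥ 228 mm).
21 risers give 20 treads; going = 20 × 316 = 6320 mm.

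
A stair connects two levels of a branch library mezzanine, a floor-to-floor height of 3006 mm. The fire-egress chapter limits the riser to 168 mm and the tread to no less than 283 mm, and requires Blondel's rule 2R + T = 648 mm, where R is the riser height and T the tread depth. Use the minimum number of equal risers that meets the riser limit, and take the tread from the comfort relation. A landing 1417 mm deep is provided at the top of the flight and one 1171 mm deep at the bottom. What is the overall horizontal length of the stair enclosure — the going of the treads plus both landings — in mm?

7926 mm

3006 / 168 = 17.893 → round up to 18 risers.
Each riser is 3006/18 = 167 mm (≤ 168 mm).
From 2R + T = 648: T = 648 − 334 = 314 mm.
Going = (18 − 1) × 314 = 5338 mm.
Enclosure = 5338 + 1417 + 1171 = 7926 mm.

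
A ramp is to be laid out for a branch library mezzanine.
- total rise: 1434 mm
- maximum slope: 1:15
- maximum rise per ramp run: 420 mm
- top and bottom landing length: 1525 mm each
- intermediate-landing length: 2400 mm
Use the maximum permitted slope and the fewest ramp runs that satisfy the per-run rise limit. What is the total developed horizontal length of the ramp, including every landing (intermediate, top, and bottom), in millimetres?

1434 / 420 = 3.41, so 4 ramp runs are needed. That means 3 intermediate landings.
Ramp run (horizontal) at 1:15: 1434 × 15 = 21510 mm.
Intermediate landings: 3 × 2400 = 7200 mm.
Top and bottom landings: 2 × 1525 = 3050 mm.
Total = 21510 + 7200 + 3050 = 31760 mm.

31760 mm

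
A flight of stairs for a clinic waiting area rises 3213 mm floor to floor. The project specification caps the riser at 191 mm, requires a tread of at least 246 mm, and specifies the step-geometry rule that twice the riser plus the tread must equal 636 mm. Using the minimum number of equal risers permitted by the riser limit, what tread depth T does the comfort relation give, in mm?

⌈3213/191⌉ = 17 risers.
Each riser is 3213/17 = 189 mm (≤ 191 mm).
T = 636 − 2·189 = 258 mm, which satisfies the 246 mm minimum.

258 mm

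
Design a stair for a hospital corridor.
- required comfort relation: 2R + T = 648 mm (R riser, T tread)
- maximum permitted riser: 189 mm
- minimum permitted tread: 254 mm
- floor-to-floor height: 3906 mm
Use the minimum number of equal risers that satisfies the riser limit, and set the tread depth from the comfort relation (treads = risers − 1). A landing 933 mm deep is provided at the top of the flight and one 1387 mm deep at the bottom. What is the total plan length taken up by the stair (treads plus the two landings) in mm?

7840 mm

3906 / 189 = 20.67, so 21 risers are needed.
Each riser is 3906/21 = 186 mm (≤ 189 mm).
From 2R + T = 648: T = 648 − 372 = 276 mm.
Going = (21 − 1) × 276 = 5520 mm.
Add landings: 5520 + 933 + 1387 = 7840 mm.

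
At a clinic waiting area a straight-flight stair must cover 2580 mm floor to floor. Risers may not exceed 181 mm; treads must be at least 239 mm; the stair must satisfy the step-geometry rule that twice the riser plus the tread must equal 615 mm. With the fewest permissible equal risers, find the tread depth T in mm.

271 mm

2580 / 181 = 14.25, so 15 risers are needed.
Riser R = 2580 / 15 = 172 mm, within the 181 mm limit.
From 2R + T = 615: T = 615 − 344 = 271 mm.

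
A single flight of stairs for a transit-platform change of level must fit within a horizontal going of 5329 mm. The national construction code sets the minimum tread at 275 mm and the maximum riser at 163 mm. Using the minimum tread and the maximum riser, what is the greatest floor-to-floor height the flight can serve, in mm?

Treads that fit: ⌊5329 / 275⌋ = 19.
Risers = treads + 1 = 20.
Maximum height = 20 × 163 = 3260 mm.

3260 mm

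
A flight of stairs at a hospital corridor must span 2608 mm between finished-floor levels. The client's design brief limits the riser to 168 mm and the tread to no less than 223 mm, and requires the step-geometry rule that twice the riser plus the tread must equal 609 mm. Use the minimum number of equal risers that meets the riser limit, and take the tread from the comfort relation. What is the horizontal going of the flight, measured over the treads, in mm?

At most 168 each: 2608/168 = 15.52, giving 16 risers.
Riser R = 2608 / 16 = 163 mm, within the 168 mm limit.
Tread T = 609 − 2 × 163 = 283 mm (≥ 223 mm).
Going = (16 − 1) × 283 = 4245 mm.

4245 mm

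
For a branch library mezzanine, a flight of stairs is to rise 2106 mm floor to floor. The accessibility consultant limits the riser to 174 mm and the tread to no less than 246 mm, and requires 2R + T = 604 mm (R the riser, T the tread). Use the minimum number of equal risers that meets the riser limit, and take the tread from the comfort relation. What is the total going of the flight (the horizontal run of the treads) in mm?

⌈2106/174⌉ = 13 risers.
Each riser is 2106/13 = 162 mm (≤ 174 mm).
From 2R + T = 604: T = 604 − 324 = 280 mm.
13 risers give 12 treads; going = 12 × 280 = 3360 mm.

3360 mm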